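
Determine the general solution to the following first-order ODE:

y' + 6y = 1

Using integrating factor method:

General solution: y = 1/6 + Ce^(-6x)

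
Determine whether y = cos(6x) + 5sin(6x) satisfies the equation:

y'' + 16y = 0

Verification:
y'' = -36cos(6x) - 180sin(6x)
y'' + 16y ≠ 0 (frequency mismatch: got 36 instead of 16)

No, it is not a solution.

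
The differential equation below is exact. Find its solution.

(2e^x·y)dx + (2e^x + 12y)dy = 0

Verify exactness: ∂M/∂y = ∂N/∂x ✓
Find F(x,y) such that ∂F/∂x = M, ∂F/∂y = N
Solution: 2e^x·y + 6y² = C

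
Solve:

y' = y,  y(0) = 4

General solution: y = Ce^x
Applying IC y(0) = 4:
Particular solution: y = 4e^x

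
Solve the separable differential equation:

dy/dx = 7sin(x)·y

Separating variables and integrating:
ln|y| = -7cos(x) + C

General solution: y = Ce^(-7cos(x))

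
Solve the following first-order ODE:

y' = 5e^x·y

Separating variables and integrating:
ln|y| = 5e^x + C

General solution: y = Ce^(5e^x)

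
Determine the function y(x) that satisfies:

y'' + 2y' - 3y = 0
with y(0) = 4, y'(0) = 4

General solution: y = C₁e^x + C₂e^(-3x)
Applying ICs: C₁ = 4, C₂ = 0
Particular solution: y = 4e^x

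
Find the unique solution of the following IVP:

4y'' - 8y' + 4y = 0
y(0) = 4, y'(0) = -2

General solution: y = (C₁ + C₂x)e^x
Repeated root r = 1
Applying ICs: C₁ = 4, C₂ = -6
Particular solution: y = (4 - 6x)e^x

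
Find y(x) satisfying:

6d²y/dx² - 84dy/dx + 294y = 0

Characteristic equation: 6r² - 84r + 294 = 0
Divide by 6: r² - 14r + 49 = 0
Factored: (r - 7)² = 0
Repeated root: r = 7
General solution: y = (C₁ + C₂x)e^(7x)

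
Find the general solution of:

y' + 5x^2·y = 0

Using integrating factor method:

General solution: y = Ce^(-5x^3/3)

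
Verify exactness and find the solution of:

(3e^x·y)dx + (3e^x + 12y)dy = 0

Verify exactness: ∂M/∂y = ∂N/∂x ✓
Find F(x,y) such that ∂F/∂x = M, ∂F/∂y = N
Solution: 3e^x·y + 6y² = C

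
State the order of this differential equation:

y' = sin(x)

The order is 1 (highest derivative is of order 1).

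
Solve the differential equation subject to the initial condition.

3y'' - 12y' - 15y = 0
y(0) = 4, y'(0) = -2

General solution: y = C₁e^(5x) + C₂e^(-x)
Applying ICs: C₁ = 1/3, C₂ = 11/3
Particular solution: y = (1/3)e^(5x) + (11/3)e^(-x)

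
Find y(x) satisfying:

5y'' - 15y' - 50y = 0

Characteristic equation: 5r² - 15r - 50 = 0
Divide by 5: r² - 3r - 10 = 0
Roots: r = 5, -2 (distinct real)
General solution: y = C₁e^(5x) + C₂e^(-2x)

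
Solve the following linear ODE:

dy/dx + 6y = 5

Using integrating factor method:

General solution: y = 5/6 + Ce^(-6x)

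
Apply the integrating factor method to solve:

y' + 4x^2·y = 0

Using integrating factor method:

General solution: y = Ce^(-4x^3/3)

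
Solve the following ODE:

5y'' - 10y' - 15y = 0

Characteristic equation: 5r² - 10r - 15 = 0
Divide by 5: r² - 2r - 3 = 0
Roots: r = 3, -1 (distinct real)
General solution: y = C₁e^(3x) + C₂e^(-x)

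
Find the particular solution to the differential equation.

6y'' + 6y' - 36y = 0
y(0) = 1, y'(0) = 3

General solution: y = C₁e^(2x) + C₂e^(-3x)
Applying ICs: C₁ = 6/5, C₂ = -1/5
Particular solution: y = (6/5)e^(2x) - (1/5)e^(-3x)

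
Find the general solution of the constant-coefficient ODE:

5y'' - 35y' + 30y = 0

Characteristic equation: 5r² - 35r + 30 = 0
Divide by 5: r² - 7r + 6 = 0
Roots: r = 1, 6 (distinct real)
General solution: y = C₁e^x + C₂e^(6x)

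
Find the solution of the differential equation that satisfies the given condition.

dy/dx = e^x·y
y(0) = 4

General solution: y = Ce^(e^x)
Applying IC y(0) = 4:
Particular solution: y = 4e^(e^x - 1)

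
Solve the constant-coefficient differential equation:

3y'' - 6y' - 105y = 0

Characteristic equation: 3r² - 6r - 105 = 0
Divide by 3: r² - 2r - 35 = 0
Roots: r = 7, -5 (distinct real)
General solution: y = C₁e^(7x) + C₂e^(-5x)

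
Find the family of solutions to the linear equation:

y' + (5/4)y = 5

Using integrating factor method:

General solution: y = 4 + Ce^(-5x/4)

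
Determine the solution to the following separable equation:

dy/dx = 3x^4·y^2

Separating variables and integrating:
-1/y = 3x^5/5 + C

General solution: y^-1 = (-3/5)x^5 + C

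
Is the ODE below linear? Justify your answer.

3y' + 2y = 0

Yes. Linear (y and its derivatives appear to the first power only, no products of y terms)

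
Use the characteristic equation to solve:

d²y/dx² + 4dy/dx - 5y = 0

Characteristic equation: r² + 4r - 5 = 0
Roots: r = 1, -5 (distinct real)
General solution: y = C₁e^x + C₂e^(-5x)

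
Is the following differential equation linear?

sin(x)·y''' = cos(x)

Yes. Linear (y and its derivatives appear to the first power only, no products of y terms)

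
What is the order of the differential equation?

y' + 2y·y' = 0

The order is 1 (highest derivative is of order 1).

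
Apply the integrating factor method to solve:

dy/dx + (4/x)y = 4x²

Using integrating factor method:

General solution: y = (4/7)x^3 + Cx^(-4)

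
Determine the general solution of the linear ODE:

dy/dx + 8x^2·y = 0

Using integrating factor method:

General solution: y = Ce^(-8x^3/3)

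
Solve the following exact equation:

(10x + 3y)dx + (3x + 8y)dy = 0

Verify exactness: ∂M/∂y = ∂N/∂x ✓
Find F(x,y) such that ∂F/∂x = M, ∂F/∂y = N
Solution: 5x² + 3xy + 4y² = C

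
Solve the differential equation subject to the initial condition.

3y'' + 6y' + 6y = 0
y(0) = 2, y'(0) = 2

General solution: y = e^(-x)(C₁cos(x) + C₂sin(x))
Complex roots r = -1 ± i
Applying ICs: C₁ = 2, C₂ = 4
Particular solution: y = e^(-x)(2cos(x) + 4sin(x))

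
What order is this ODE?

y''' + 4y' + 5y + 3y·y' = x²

The order is 3 (highest derivative is of order 3).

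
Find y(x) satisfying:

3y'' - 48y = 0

Characteristic equation: 3r² - 48 = 0
Divide by 3: r² - 16 = 0
Roots: r = 4, -4 (distinct real)
General solution: y = C₁e^(4x) + C₂e^(-4x)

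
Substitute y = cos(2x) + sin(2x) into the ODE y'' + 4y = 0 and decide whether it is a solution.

Verification:
y'' = -4cos(2x) - 4sin(2x)
y'' + 4y = 0 ✓

Yes, it is a solution.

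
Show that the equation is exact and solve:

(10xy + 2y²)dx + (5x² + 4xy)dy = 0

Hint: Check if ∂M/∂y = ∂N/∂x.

Verify exactness: ∂M/∂y = ∂N/∂x ✓
Find F(x,y) such that ∂F/∂x = M, ∂F/∂y = N
Solution: 5x²y + 2xy² = C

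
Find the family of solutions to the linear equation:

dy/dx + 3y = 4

Using integrating factor method:

General solution: y = 4/3 + Ce^(-3x)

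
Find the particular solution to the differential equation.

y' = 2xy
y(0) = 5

General solution: y = Ce^(x²)
Applying IC y(0) = 5:
Particular solution: y = 5e^(x²)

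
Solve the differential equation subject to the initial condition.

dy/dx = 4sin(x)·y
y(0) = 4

General solution: y = Ce^(-4cos(x))
Applying IC y(0) = 4:
Particular solution: y = 4e^(4(1-cos(x)))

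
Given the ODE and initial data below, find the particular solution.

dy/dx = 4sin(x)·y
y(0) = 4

General solution: y = Ce^(-4cos(x))
Applying IC y(0) = 4:
Particular solution: y = 4e^(4(1-cos(x)))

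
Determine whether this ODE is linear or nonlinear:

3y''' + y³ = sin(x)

Nonlinear (y³ term)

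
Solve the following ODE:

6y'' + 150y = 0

Characteristic equation: 6r² + 150 = 0
Divide by 6: r² + 25 = 0
Roots: r = ±5i (complex conjugates)
General solution: y = C₁cos(5x) + C₂sin(5x)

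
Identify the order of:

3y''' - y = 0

The order is 3 (highest derivative is of order 3).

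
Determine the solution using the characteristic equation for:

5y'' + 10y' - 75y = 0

Characteristic equation: 5r² + 10r - 75 = 0
Divide by 5: r² + 2r - 15 = 0
Roots: r = 3, -5 (distinct real)
General solution: y = C₁e^(3x) + C₂e^(-5x)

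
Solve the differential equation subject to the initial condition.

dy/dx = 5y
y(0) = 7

General solution: y = Ce^(5x)
Applying IC y(0) = 7:
Particular solution: y = 7e^(5x)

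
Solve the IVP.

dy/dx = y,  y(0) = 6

General solution: y = Ce^x
Applying IC y(0) = 6:
Particular solution: y = 6e^x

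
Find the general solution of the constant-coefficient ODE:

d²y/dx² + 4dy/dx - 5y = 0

Characteristic equation: r² + 4r - 5 = 0
Roots: r = 1, -5 (distinct real)
General solution: y = C₁e^x + C₂e^(-5x)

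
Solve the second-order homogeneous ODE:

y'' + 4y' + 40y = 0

Characteristic equation: r² + 4r + 40 = 0
Roots: r = -2 ± 6i (complex conjugates)
General solution: y = e^(-2x)(C₁cos(6x) + C₂sin(6x))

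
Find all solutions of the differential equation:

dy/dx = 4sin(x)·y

Separating variables and integrating:
ln|y| = -4cos(x) + C

General solution: y = Ce^(-4cos(x))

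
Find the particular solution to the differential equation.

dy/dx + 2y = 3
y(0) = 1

General solution: y = 3/2 + Ce^(-2x)
Applying y(0) = 1: C = 1 - 3/2 = -1/2
Particular solution: y = 3/2 - (1/2)e^(-2x)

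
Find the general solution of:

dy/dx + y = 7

Using integrating factor method:

General solution: y = 7 + Ce^(-x)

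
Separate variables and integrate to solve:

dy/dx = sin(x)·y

Separating variables and integrating:
ln|y| = -cos(x) + C

General solution: y = Ce^(-cos(x))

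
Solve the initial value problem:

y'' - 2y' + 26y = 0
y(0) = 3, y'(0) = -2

General solution: y = e^x(C₁cos(5x) + C₂sin(5x))
Complex roots r = 1 ± 5i
Applying ICs: C₁ = 3, C₂ = -1
Particular solution: y = e^x(3cos(5x) - sin(5x))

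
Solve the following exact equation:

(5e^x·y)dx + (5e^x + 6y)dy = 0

Verify exactness: ∂M/∂y = ∂N/∂x ✓
Find F(x,y) such that ∂F/∂x = M, ∂F/∂y = N
Solution: 5e^x·y + 3y² = C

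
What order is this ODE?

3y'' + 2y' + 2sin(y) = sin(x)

The order is 2 (highest derivative is of order 2).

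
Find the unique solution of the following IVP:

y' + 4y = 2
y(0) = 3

General solution: y = 1/2 + Ce^(-4x)
Applying y(0) = 3: C = 3 - 1/2 = 5/2
Particular solution: y = 1/2 + (5/2)e^(-4x)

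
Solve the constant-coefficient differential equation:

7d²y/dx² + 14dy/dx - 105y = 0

Characteristic equation: 7r² + 14r - 105 = 0
Divide by 7: r² + 2r - 15 = 0
Roots: r = 3, -5 (distinct real)
General solution: y = C₁e^(3x) + C₂e^(-5x)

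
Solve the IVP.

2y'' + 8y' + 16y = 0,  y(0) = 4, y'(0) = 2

General solution: y = e^(-2x)(C₁cos(2x) + C₂sin(2x))
Complex roots r = -2 ± 2i
Applying ICs: C₁ = 4, C₂ = 5
Particular solution: y = e^(-2x)(4cos(2x) + 5sin(2x))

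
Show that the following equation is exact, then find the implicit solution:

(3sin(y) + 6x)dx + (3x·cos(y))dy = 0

Verify exactness: ∂M/∂y = ∂N/∂x ✓
Find F(x,y) such that ∂F/∂x = M, ∂F/∂y = N
Solution: 3x·sin(y) + 3x² = C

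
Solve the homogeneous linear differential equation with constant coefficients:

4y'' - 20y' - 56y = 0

Characteristic equation: 4r² - 20r - 56 = 0
Divide by 4: r² - 5r - 14 = 0
Roots: r = 7, -2 (distinct real)
General solution: y = C₁e^(7x) + C₂e^(-2x)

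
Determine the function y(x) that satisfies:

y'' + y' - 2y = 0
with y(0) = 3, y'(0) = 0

General solution: y = C₁e^x + C₂e^(-2x)
Applying ICs: C₁ = 2, C₂ = 1
Particular solution: y = 2e^x + e^(-2x)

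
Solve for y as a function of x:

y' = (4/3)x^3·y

Separating variables and integrating:
ln|y| = x^4/3 + C

General solution: y = Ce^(x^4/3)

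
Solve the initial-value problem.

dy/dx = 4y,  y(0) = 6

General solution: y = Ce^(4x)
Applying IC y(0) = 6:
Particular solution: y = 6e^(4x)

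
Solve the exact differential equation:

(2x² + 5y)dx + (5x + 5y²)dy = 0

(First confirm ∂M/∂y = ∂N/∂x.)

Verify exactness: ∂M/∂y = ∂N/∂x ✓
Find F(x,y) such that ∂F/∂x = M, ∂F/∂y = N
Solution: 2x³/3 + 5xy + 5y³/3 = C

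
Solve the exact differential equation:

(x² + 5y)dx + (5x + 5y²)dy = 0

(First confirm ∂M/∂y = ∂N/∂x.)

Verify exactness: ∂M/∂y = ∂N/∂x ✓
Find F(x,y) such that ∂F/∂x = M, ∂F/∂y = N
Solution: x³/3 + 5xy + 5y³/3 = C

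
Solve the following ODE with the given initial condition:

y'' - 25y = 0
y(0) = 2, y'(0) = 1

General solution: y = C₁e^(5x) + C₂e^(-5x)
Applying ICs: C₁ = 11/10, C₂ = 9/10
Particular solution: y = (11/10)e^(5x) + (9/10)e^(-5x)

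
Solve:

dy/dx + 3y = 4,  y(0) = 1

General solution: y = 4/3 + Ce^(-3x)
Applying y(0) = 1: C = 1 - 4/3 = -1/3
Particular solution: y = 4/3 - (1/3)e^(-3x)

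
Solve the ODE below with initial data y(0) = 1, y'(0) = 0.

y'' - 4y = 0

General solution: y = C₁e^(2x) + C₂e^(-2x)
Applying ICs: C₁ = 1/2, C₂ = 1/2
Particular solution: y = (1/2)e^(2x) + (1/2)e^(-2x)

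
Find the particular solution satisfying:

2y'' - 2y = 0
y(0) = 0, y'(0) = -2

General solution: y = C₁e^x + C₂e^(-x)
Applying ICs: C₁ = -1, C₂ = 1
Particular solution: y = -e^x + e^(-x)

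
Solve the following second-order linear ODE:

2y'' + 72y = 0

Characteristic equation: 2r² + 72 = 0
Divide by 2: r² + 36 = 0
Roots: r = ±6i (complex conjugates)
General solution: y = C₁cos(6x) + C₂sin(6x)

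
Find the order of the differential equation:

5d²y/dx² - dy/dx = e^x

The order is 2 (highest derivative is of order 2).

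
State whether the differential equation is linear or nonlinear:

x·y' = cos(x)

Linear (y and its derivatives appear to the first power only, no products of y terms)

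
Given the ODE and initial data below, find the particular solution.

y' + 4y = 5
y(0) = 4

General solution: y = 5/4 + Ce^(-4x)
Applying y(0) = 4: C = 4 - 5/4 = 11/4
Particular solution: y = 5/4 + (11/4)e^(-4x)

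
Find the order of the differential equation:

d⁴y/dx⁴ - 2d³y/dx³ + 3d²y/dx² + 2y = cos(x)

The order is 4 (highest derivative is of order 4).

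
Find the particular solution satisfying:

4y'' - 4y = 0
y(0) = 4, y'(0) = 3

General solution: y = C₁e^x + C₂e^(-x)
Applying ICs: C₁ = 7/2, C₂ = 1/2
Particular solution: y = (7/2)e^x + (1/2)e^(-x)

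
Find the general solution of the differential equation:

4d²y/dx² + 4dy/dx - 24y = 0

Characteristic equation: 4r² + 4r - 24 = 0
Divide by 4: r² + r - 6 = 0
Roots: r = 2, -3 (distinct real)
General solution: y = C₁e^(2x) + C₂e^(-3x)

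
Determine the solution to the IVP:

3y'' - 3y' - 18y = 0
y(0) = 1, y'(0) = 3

General solution: y = C₁e^(3x) + C₂e^(-2x)
Applying ICs: C₁ = 1, C₂ = 0
Particular solution: y = e^(3x)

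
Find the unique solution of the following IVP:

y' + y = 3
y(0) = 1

General solution: y = 3 + Ce^(-x)
Applying y(0) = 1: C = 1 - 3 = -2
Particular solution: y = 3 - 2e^(-x)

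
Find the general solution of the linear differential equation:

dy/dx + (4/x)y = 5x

Using integrating factor method:

General solution: y = (5/6)x^2 + Cx^(-4)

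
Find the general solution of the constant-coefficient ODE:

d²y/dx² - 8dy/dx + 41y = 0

Characteristic equation: r² - 8r + 41 = 0
Roots: r = 4 ± 5i (complex conjugates)
General solution: y = e^(4x)(C₁cos(5x) + C₂sin(5x))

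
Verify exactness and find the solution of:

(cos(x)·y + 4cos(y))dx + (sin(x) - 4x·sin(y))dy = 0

Verify exactness: ∂M/∂y = ∂N/∂x ✓
Find F(x,y) such that ∂F/∂x = M, ∂F/∂y = N
Solution: sin(x)·y + 4x·cos(y) = C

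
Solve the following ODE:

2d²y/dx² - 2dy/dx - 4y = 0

Characteristic equation: 2r² - 2r - 4 = 0
Divide by 2: r² - r - 2 = 0
Roots: r = 2, -1 (distinct real)
General solution: y = C₁e^(2x) + C₂e^(-x)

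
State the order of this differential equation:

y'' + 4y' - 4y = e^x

The order is 2 (highest derivative is of order 2).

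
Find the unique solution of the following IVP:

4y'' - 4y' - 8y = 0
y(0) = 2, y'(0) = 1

General solution: y = C₁e^(2x) + C₂e^(-x)
Applying ICs: C₁ = 1, C₂ = 1
Particular solution: y = e^(2x) + e^(-x)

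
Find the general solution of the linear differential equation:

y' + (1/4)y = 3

Using integrating factor method:

General solution: y = 12 + Ce^(-x/4)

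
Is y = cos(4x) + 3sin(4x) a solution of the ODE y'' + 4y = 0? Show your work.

Verification:
y'' = -16cos(4x) - 48sin(4x)
y'' + 4y ≠ 0 (frequency mismatch: got 16 instead of 4)

No, it is not a solution.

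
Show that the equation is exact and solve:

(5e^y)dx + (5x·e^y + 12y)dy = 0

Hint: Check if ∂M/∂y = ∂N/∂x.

Verify exactness: ∂M/∂y = ∂N/∂x ✓
Find F(x,y) such that ∂F/∂x = M, ∂F/∂y = N
Solution: 5x·e^y + 6y² = C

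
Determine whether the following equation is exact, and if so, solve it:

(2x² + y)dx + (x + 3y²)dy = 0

Verify exactness: ∂M/∂y = ∂N/∂x ✓
Find F(x,y) such that ∂F/∂x = M, ∂F/∂y = N
Solution: 2x³/3 + xy + y³ = C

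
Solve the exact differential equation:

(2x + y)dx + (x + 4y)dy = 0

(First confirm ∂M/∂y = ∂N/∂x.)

Verify exactness: ∂M/∂y = ∂N/∂x ✓
Find F(x,y) such that ∂F/∂x = M, ∂F/∂y = N
Solution: x² + xy + 2y² = C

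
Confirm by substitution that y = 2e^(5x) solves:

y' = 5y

Verification:
y = 2e^(5x)
y' = 10e^(5x)
5y = 10e^(5x)
y' = 5y ✓

Yes, it is a solution.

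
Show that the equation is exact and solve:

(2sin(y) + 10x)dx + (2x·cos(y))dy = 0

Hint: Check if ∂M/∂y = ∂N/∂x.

Verify exactness: ∂M/∂y = ∂N/∂x ✓
Find F(x,y) such that ∂F/∂x = M, ∂F/∂y = N
Solution: 2x·sin(y) + 5x² = C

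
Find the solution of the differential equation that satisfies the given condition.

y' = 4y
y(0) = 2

General solution: y = Ce^(4x)
Applying IC y(0) = 2:
Particular solution: y = 2e^(4x)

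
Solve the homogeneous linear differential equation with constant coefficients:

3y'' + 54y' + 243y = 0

Characteristic equation: 3r² + 54r + 243 = 0
Divide by 3: r² + 18r + 81 = 0
Factored: (r + 9)² = 0
Repeated root: r = -9
General solution: y = (C₁ + C₂x)e^(-9x)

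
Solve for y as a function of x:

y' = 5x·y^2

Separating variables and integrating:
-1/y = 5x^2/2 + C

General solution: y^-1 = (-5/2)x^2 + C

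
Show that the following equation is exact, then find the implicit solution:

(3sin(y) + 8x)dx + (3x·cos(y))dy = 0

Verify exactness: ∂M/∂y = ∂N/∂x ✓
Find F(x,y) such that ∂F/∂x = M, ∂F/∂y = N
Solution: 3x·sin(y) + 4x² = C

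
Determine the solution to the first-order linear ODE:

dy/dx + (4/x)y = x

Using integrating factor method:

General solution: y = (1/6)x^2 + Cx^(-4)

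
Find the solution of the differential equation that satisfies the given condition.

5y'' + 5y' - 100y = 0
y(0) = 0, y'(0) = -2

General solution: y = C₁e^(4x) + C₂e^(-5x)
Applying ICs: C₁ = -2/9, C₂ = 2/9
Particular solution: y = -(2/9)e^(4x) + (2/9)e^(-5x)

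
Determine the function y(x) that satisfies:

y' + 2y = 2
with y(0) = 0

General solution: y = 1 + Ce^(-2x)
Applying y(0) = 0: C = 0 - 1 = -1
Particular solution: y = 1 - e^(-2x)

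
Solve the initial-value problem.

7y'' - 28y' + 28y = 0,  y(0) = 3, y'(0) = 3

General solution: y = (C₁ + C₂x)e^(2x)
Repeated root r = 2
Applying ICs: C₁ = 3, C₂ = -3
Particular solution: y = (3 - 3x)e^(2x)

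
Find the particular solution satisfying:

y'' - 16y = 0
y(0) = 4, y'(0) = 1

General solution: y = C₁e^(4x) + C₂e^(-4x)
Applying ICs: C₁ = 17/8, C₂ = 15/8
Particular solution: y = (17/8)e^(4x) + (15/8)e^(-4x)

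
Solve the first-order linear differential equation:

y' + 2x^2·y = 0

Using integrating factor method:

General solution: y = Ce^(-2x^3/3)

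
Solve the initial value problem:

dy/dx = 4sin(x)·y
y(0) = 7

General solution: y = Ce^(-4cos(x))
Applying IC y(0) = 7:
Particular solution: y = 7e^(4(1-cos(x)))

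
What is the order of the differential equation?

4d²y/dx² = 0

The order is 2 (highest derivative is of order 2).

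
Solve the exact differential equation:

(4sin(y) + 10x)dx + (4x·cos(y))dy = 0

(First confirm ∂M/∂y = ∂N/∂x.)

Verify exactness: ∂M/∂y = ∂N/∂x ✓
Find F(x,y) such that ∂F/∂x = M, ∂F/∂y = N
Solution: 4x·sin(y) + 5x² = C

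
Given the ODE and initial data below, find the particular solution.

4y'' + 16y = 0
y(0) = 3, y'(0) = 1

General solution: y = C₁cos(2x) + C₂sin(2x)
Complex roots r = ±2i
Applying ICs: C₁ = 3, C₂ = 1/2
Particular solution: y = 3cos(2x) + (1/2)sin(2x)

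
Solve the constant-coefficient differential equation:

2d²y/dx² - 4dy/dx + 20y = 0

Characteristic equation: 2r² - 4r + 20 = 0
Divide by 2: r² - 2r + 10 = 0
Roots: r = 1 ± 3i (complex conjugates)
General solution: y = e^x(C₁cos(3x) + C₂sin(3x))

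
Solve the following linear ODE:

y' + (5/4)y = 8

Using integrating factor method:

General solution: y = 32/5 + Ce^(-5x/4)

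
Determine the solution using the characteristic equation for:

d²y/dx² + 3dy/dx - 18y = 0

Characteristic equation: r² + 3r - 18 = 0
Roots: r = 3, -6 (distinct real)
General solution: y = C₁e^(3x) + C₂e^(-6x)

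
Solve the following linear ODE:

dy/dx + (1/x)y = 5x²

Using integrating factor method:

General solution: y = (5/4)x^3 + C/x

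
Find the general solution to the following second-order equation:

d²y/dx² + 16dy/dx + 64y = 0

Characteristic equation: r² + 16r + 64 = 0
Factored: (r + 8)² = 0
Repeated root: r = -8
General solution: y = (C₁ + C₂x)e^(-8x)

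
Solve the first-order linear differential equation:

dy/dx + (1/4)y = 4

Using integrating factor method:

General solution: y = 16 + Ce^(-x/4)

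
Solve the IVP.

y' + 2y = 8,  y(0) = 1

General solution: y = 4 + Ce^(-2x)
Applying y(0) = 1: C = 1 - 4 = -3
Particular solution: y = 4 - 3e^(-2x)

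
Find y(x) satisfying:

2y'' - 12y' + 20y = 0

Characteristic equation: 2r² - 12r + 20 = 0
Divide by 2: r² - 6r + 10 = 0
Roots: r = 3 ± i (complex conjugates)
General solution: y = e^(3x)(C₁cos(x) + C₂sin(x))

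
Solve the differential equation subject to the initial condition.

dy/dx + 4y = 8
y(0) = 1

General solution: y = 2 + Ce^(-4x)
Applying y(0) = 1: C = 1 - 2 = -1
Particular solution: y = 2 - e^(-4x)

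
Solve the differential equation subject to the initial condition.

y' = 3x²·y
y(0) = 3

General solution: y = Ce^(x³)
Applying IC y(0) = 3:
Particular solution: y = 3e^(x³)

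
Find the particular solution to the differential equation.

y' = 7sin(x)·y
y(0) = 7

General solution: y = Ce^(-7cos(x))
Applying IC y(0) = 7:
Particular solution: y = 7e^(7(1-cos(x)))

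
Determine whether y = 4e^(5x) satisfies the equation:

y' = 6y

Verification:
y = 4e^(5x)
y' = 20e^(5x)
But 6y = 24e^(5x)
y' ≠ 6y — the derivative does not match

No, it is not a solution.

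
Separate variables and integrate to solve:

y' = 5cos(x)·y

Separating variables and integrating:
ln|y| = 5sin(x) + C

General solution: y = Ce^(5sin(x))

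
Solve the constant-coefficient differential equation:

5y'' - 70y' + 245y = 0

Characteristic equation: 5r² - 70r + 245 = 0
Divide by 5: r² - 14r + 49 = 0
Factored: (r - 7)² = 0
Repeated root: r = 7
General solution: y = (C₁ + C₂x)e^(7x)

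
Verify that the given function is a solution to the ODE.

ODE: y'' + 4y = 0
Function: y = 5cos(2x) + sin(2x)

Verification:
y'' = -20cos(2x) - 4sin(2x)
y'' + 4y = 0 ✓

Yes, it is a solution.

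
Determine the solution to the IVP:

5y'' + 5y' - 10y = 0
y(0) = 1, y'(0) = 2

General solution: y = C₁e^x + C₂e^(-2x)
Applying ICs: C₁ = 4/3, C₂ = -1/3
Particular solution: y = (4/3)e^x - (1/3)e^(-2x)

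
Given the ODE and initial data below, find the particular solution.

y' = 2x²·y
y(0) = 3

General solution: y = Ce^(2x³/3)
Applying IC y(0) = 3:
Particular solution: y = 3e^(2x³/3)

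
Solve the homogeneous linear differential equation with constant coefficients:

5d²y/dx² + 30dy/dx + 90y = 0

Characteristic equation: 5r² + 30r + 90 = 0
Divide by 5: r² + 6r + 18 = 0
Roots: r = -3 ± 3i (complex conjugates)
General solution: y = e^(-3x)(C₁cos(3x) + C₂sin(3x))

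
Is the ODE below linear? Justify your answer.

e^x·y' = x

Yes. Linear (y and its derivatives appear to the first power only, no products of y terms)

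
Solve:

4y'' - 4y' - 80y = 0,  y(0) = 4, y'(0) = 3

General solution: y = C₁e^(5x) + C₂e^(-4x)
Applying ICs: C₁ = 19/9, C₂ = 17/9
Particular solution: y = (19/9)e^(5x) + (17/9)e^(-4x)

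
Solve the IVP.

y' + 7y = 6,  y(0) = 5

General solution: y = 6/7 + Ce^(-7x)
Applying y(0) = 5: C = 5 - 6/7 = 29/7
Particular solution: y = 6/7 + (29/7)e^(-7x)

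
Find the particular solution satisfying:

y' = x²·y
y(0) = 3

General solution: y = Ce^(x³/3)
Applying IC y(0) = 3:
Particular solution: y = 3e^(x³/3)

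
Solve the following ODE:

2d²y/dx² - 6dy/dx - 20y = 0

Characteristic equation: 2r² - 6r - 20 = 0
Divide by 2: r² - 3r - 10 = 0
Roots: r = 5, -2 (distinct real)
General solution: y = C₁e^(5x) + C₂e^(-2x)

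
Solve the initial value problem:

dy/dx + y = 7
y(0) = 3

General solution: y = 7 + Ce^(-x)
Applying y(0) = 3: C = 3 - 7 = -4
Particular solution: y = 7 - 4e^(-x)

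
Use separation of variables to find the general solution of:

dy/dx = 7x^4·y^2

Separating variables and integrating:
-1/y = 7x^5/5 + C

General solution: y^-1 = (-7/5)x^5 + C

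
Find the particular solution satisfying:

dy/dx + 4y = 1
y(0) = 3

General solution: y = 1/4 + Ce^(-4x)
Applying y(0) = 3: C = 3 - 1/4 = 11/4
Particular solution: y = 1/4 + (11/4)e^(-4x)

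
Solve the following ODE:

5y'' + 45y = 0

Characteristic equation: 5r² + 45 = 0
Divide by 5: r² + 9 = 0
Roots: r = ±3i (complex conjugates)
General solution: y = C₁cos(3x) + C₂sin(3x)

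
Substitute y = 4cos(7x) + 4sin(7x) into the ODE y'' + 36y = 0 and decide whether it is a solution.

Verification:
y'' = -196cos(7x) - 196sin(7x)
y'' + 36y ≠ 0 (frequency mismatch: got 49 instead of 36)

No, it is not a solution.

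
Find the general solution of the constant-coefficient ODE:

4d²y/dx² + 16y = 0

Characteristic equation: 4r² + 16 = 0
Divide by 4: r² + 4 = 0
Roots: r = ±2i (complex conjugates)
General solution: y = C₁cos(2x) + C₂sin(2x)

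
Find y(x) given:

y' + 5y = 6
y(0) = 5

General solution: y = 6/5 + Ce^(-5x)
Applying y(0) = 5: C = 5 - 6/5 = 19/5
Particular solution: y = 6/5 + (19/5)e^(-5x)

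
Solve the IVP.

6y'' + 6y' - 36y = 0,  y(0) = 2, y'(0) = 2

General solution: y = C₁e^(2x) + C₂e^(-3x)
Applying ICs: C₁ = 8/5, C₂ = 2/5
Particular solution: y = (8/5)e^(2x) + (2/5)e^(-3x)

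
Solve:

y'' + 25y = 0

Characteristic equation: r² + 25 = 0
Roots: r = ±5i (complex conjugates)
General solution: y = C₁cos(5x) + C₂sin(5x)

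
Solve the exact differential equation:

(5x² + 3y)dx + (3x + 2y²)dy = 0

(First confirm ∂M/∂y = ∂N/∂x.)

Verify exactness: ∂M/∂y = ∂N/∂x ✓
Find F(x,y) such that ∂F/∂x = M, ∂F/∂y = N
Solution: 5x³/3 + 3xy + 2y³/3 = C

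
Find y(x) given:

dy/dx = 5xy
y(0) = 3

General solution: y = Ce^(5x²/2)
Applying IC y(0) = 3:
Particular solution: y = 3e^(5x²/2)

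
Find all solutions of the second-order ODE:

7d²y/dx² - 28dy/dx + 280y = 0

Characteristic equation: 7r² - 28r + 280 = 0
Divide by 7: r² - 4r + 40 = 0
Roots: r = 2 ± 6i (complex conjugates)
General solution: y = e^(2x)(C₁cos(6x) + C₂sin(6x))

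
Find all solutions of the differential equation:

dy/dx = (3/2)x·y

Separating variables and integrating:
ln|y| = 3x^2/4 + C

General solution: y = Ce^(3x^2/4)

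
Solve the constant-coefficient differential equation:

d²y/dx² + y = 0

Characteristic equation: r² + 1 = 0
Roots: r = ±i (complex conjugates)
General solution: y = C₁cos(x) + C₂sin(x)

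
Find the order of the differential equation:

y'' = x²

The order is 2 (highest derivative is of order 2).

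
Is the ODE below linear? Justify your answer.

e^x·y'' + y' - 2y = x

Yes. Linear (y and its derivatives appear to the first power only, no products of y terms)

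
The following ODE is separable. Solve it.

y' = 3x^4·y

Separating variables and integrating:
ln|y| = 3x^5/5 + C

General solution: y = Ce^(3x^5/5)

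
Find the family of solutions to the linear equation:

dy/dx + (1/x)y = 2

Using integrating factor method:

General solution: y = x + C/x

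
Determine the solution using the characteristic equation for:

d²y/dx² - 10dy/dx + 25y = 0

Characteristic equation: r² - 10r + 25 = 0
Factored: (r - 5)² = 0
Repeated root: r = 5
General solution: y = (C₁ + C₂x)e^(5x)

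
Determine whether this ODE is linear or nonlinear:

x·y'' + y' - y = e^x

Linear (y and its derivatives appear to the first power only, no products of y terms)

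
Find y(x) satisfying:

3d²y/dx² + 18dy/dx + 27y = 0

Characteristic equation: 3r² + 18r + 27 = 0
Divide by 3: r² + 6r + 9 = 0
Factored: (r + 3)² = 0
Repeated root: r = -3
General solution: y = (C₁ + C₂x)e^(-3x)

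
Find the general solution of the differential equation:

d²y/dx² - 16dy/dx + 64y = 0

Characteristic equation: r² - 16r + 64 = 0
Factored: (r - 8)² = 0
Repeated root: r = 8
General solution: y = (C₁ + C₂x)e^(8x)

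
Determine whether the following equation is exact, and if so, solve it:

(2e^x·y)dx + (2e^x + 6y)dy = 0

Verify exactness: ∂M/∂y = ∂N/∂x ✓
Find F(x,y) such that ∂F/∂x = M, ∂F/∂y = N
Solution: 2e^x·y + 3y² = C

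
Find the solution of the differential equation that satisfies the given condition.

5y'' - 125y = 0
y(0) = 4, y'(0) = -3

General solution: y = C₁e^(5x) + C₂e^(-5x)
Applying ICs: C₁ = 17/10, C₂ = 23/10
Particular solution: y = (17/10)e^(5x) + (23/10)e^(-5x)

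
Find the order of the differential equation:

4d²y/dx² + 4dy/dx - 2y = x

The order is 2 (highest derivative is of order 2).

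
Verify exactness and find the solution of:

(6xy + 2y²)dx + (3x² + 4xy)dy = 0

Verify exactness: ∂M/∂y = ∂N/∂x ✓
Find F(x,y) such that ∂F/∂x = M, ∂F/∂y = N
Solution: 3x²y + 2xy² = C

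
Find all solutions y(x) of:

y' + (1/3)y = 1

Using integrating factor method:

General solution: y = 3 + Ce^(-x/3)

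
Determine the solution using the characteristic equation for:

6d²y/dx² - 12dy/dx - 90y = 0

Characteristic equation: 6r² - 12r - 90 = 0
Divide by 6: r² - 2r - 15 = 0
Roots: r = 5, -3 (distinct real)
General solution: y = C₁e^(5x) + C₂e^(-3x)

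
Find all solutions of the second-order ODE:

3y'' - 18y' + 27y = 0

Characteristic equation: 3r² - 18r + 27 = 0
Divide by 3: r² - 6r + 9 = 0
Factored: (r - 3)² = 0
Repeated root: r = 3
General solution: y = (C₁ + C₂x)e^(3x)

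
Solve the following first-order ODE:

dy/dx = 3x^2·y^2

Separating variables and integrating:
-1/y = x^3 + C

General solution: y^-1 = -x^3 + C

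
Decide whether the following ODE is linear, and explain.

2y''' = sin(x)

Linear (y and its derivatives appear to the first power only, no products of y terms)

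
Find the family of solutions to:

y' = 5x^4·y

Separating variables and integrating:
ln|y| = x^5 + C

General solution: y = Ce^(x^5)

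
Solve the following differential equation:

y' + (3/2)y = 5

Using integrating factor method:

General solution: y = 10/3 + Ce^(-3x/2)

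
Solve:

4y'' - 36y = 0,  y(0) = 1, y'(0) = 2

General solution: y = C₁e^(3x) + C₂e^(-3x)
Applying ICs: C₁ = 5/6, C₂ = 1/6
Particular solution: y = (5/6)e^(3x) + (1/6)e^(-3x)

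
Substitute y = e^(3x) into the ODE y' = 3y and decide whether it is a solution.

Verification:
y = e^(3x)
y' = 3e^(3x)
3y = 3e^(3x)
y' = 3y ✓

Yes, it is a solution.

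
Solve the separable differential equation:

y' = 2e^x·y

Separating variables and integrating:
ln|y| = 2e^x + C

General solution: y = Ce^(2e^x)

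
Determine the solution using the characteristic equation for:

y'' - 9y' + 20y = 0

Characteristic equation: r² - 9r + 20 = 0
Roots: r = 5, 4 (distinct real)
General solution: y = C₁e^(5x) + C₂e^(4x)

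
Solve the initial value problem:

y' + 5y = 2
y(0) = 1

General solution: y = 2/5 + Ce^(-5x)
Applying y(0) = 1: C = 1 - 2/5 = 3/5
Particular solution: y = 2/5 + (3/5)e^(-5x)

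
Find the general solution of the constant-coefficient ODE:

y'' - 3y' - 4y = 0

Characteristic equation: r² - 3r - 4 = 0
Roots: r = 4, -1 (distinct real)
General solution: y = C₁e^(4x) + C₂e^(-x)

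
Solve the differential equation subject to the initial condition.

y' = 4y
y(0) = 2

General solution: y = Ce^(4x)
Applying IC y(0) = 2:
Particular solution: y = 2e^(4x)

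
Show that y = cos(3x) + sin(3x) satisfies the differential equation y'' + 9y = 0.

Verification:
y'' = -9cos(3x) - 9sin(3x)
y'' + 9y = 0 ✓

Yes, it is a solution.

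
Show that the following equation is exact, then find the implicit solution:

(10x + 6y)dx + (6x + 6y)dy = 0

Verify exactness: ∂M/∂y = ∂N/∂x ✓
Find F(x,y) such that ∂F/∂x = M, ∂F/∂y = N
Solution: 5x² + 6xy + 3y² = C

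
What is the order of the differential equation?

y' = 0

The order is 1 (highest derivative is of order 1).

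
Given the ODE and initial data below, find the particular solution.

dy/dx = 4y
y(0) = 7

General solution: y = Ce^(4x)
Applying IC y(0) = 7:
Particular solution: y = 7e^(4x)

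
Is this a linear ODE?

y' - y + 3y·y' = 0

No. Nonlinear (product y·y')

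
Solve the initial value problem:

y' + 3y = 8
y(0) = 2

General solution: y = 8/3 + Ce^(-3x)
Applying y(0) = 2: C = 2 - 8/3 = -2/3
Particular solution: y = 8/3 - (2/3)e^(-3x)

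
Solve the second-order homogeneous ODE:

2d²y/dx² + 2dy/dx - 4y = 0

Characteristic equation: 2r² + 2r - 4 = 0
Divide by 2: r² + r - 2 = 0
Roots: r = 1, -2 (distinct real)
General solution: y = C₁e^x + C₂e^(-2x)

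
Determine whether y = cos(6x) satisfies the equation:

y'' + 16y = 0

Verification:
y'' = -36cos(6x)
y'' + 16y ≠ 0 (frequency mismatch: got 36 instead of 16)

No, it is not a solution.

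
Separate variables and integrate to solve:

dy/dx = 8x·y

Separating variables and integrating:
ln|y| = 4x^2 + C

General solution: y = Ce^(4x^2)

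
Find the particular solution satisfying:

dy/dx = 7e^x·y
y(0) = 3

General solution: y = Ce^(7e^x)
Applying IC y(0) = 3:
Particular solution: y = 3e^(7(e^x - 1))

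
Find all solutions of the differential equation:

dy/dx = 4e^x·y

Separating variables and integrating:
ln|y| = 4e^x + C

General solution: y = Ce^(4e^x)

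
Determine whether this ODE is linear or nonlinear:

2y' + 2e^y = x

Nonlinear (e^y is nonlinear in y)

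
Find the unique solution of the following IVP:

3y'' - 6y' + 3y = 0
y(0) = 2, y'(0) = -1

General solution: y = (C₁ + C₂x)e^x
Repeated root r = 1
Applying ICs: C₁ = 2, C₂ = -3
Particular solution: y = (2 - 3x)e^x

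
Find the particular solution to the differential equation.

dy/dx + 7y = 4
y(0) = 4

General solution: y = 4/7 + Ce^(-7x)
Applying y(0) = 4: C = 4 - 4/7 = 24/7
Particular solution: y = 4/7 + (24/7)e^(-7x)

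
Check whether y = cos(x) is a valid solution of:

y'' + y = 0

Verification:
y'' = -cos(x)
y'' + y = 0 ✓

Yes, it is a solution.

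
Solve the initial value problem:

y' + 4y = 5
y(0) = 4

General solution: y = 5/4 + Ce^(-4x)
Applying y(0) = 4: C = 4 - 5/4 = 11/4
Particular solution: y = 5/4 + (11/4)e^(-4x)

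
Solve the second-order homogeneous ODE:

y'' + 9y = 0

Characteristic equation: r² + 9 = 0
Roots: r = ±3i (complex conjugates)
General solution: y = C₁cos(3x) + C₂sin(3x)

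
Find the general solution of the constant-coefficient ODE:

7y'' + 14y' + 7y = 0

Characteristic equation: 7r² + 14r + 7 = 0
Divide by 7: r² + 2r + 1 = 0
Factored: (r + 1)² = 0
Repeated root: r = -1
General solution: y = (C₁ + C₂x)e^(-x)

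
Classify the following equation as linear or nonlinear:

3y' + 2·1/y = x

Nonlinear (1/y term)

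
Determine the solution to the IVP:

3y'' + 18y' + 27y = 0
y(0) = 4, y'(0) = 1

General solution: y = (C₁ + C₂x)e^(-3x)
Repeated root r = -3
Applying ICs: C₁ = 4, C₂ = 13
Particular solution: y = (4 + 13x)e^(-3x)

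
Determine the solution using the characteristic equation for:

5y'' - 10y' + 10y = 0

Characteristic equation: 5r² - 10r + 10 = 0
Divide by 5: r² - 2r + 2 = 0
Roots: r = 1 ± i (complex conjugates)
General solution: y = e^x(C₁cos(x) + C₂sin(x))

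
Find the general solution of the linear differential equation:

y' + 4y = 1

Using integrating factor method:

General solution: y = 1/4 + Ce^(-4x)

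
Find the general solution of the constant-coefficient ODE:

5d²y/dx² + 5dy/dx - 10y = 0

Characteristic equation: 5r² + 5r - 10 = 0
Divide by 5: r² + r - 2 = 0
Roots: r = 1, -2 (distinct real)
General solution: y = C₁e^x + C₂e^(-2x)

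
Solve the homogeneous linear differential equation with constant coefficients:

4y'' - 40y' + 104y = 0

Characteristic equation: 4r² - 40r + 104 = 0
Divide by 4: r² - 10r + 26 = 0
Roots: r = 5 ± i (complex conjugates)
General solution: y = e^(5x)(C₁cos(x) + C₂sin(x))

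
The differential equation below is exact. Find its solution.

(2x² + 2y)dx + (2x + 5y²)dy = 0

Verify exactness: ∂M/∂y = ∂N/∂x ✓
Find F(x,y) such that ∂F/∂x = M, ∂F/∂y = N
Solution: 2x³/3 + 2xy + 5y³/3 = C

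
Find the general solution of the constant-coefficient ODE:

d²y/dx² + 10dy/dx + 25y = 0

Characteristic equation: r² + 10r + 25 = 0
Factored: (r + 5)² = 0
Repeated root: r = -5
General solution: y = (C₁ + C₂x)e^(-5x)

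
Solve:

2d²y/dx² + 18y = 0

Characteristic equation: 2r² + 18 = 0
Divide by 2: r² + 9 = 0
Roots: r = ±3i (complex conjugates)
General solution: y = C₁cos(3x) + C₂sin(3x)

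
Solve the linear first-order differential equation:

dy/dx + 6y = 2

Using integrating factor method:

General solution: y = 1/3 + Ce^(-6x)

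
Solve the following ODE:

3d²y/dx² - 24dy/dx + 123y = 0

Characteristic equation: 3r² - 24r + 123 = 0
Divide by 3: r² - 8r + 41 = 0
Roots: r = 4 ± 5i (complex conjugates)
General solution: y = e^(4x)(C₁cos(5x) + C₂sin(5x))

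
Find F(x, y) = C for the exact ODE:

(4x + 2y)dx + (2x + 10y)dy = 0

Verify exactness: ∂M/∂y = ∂N/∂x ✓
Find F(x,y) such that ∂F/∂x = M, ∂F/∂y = N
Solution: 2x² + 2xy + 5y² = C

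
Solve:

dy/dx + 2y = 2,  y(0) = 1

General solution: y = 1 + Ce^(-2x)
Applying y(0) = 1: C = 1 - 1 = 0
Particular solution: y = 1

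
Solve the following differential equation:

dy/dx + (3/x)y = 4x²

Using integrating factor method:

General solution: y = (2/3)x^3 + Cx^(-3)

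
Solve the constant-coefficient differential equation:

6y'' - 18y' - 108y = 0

Characteristic equation: 6r² - 18r - 108 = 0
Divide by 6: r² - 3r - 18 = 0
Roots: r = 6, -3 (distinct real)
General solution: y = C₁e^(6x) + C₂e^(-3x)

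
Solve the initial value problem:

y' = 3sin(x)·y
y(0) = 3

General solution: y = Ce^(-3cos(x))
Applying IC y(0) = 3:
Particular solution: y = 3e^(3(1-cos(x)))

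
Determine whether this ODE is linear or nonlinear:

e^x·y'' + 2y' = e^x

Linear (y and its derivatives appear to the first power only, no products of y terms)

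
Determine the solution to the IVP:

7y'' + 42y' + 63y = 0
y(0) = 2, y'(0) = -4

General solution: y = (C₁ + C₂x)e^(-3x)
Repeated root r = -3
Applying ICs: C₁ = 2, C₂ = 2
Particular solution: y = (2 + 2x)e^(-3x)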